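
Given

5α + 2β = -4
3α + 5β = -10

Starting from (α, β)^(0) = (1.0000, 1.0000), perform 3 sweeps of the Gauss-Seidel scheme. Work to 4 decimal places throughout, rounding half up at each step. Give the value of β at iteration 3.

Iteration 1:
  α = (-4 - (2)·1.0000) / (5) = -1.2000
  β = (-10 - (3)·-1.2000) / (5) = -1.2800
Iteration 2:
  α = (-4 - (2)·-1.2800) / (5) = -0.2880
  β = (-10 - (3)·-0.2880) / (5) = -1.8272
Iteration 3:
  α = (-4 - (2)·-1.8272) / (5) = -0.0691
  β = (-10 - (3)·-0.0691) / (5) = -1.9585

-1.9585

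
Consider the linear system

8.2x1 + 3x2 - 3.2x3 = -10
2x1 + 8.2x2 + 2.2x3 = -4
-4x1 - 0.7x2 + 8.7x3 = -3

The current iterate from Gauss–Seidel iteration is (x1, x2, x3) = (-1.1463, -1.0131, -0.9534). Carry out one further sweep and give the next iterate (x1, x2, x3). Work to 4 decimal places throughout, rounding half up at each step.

(-1.2209, 0.0658, -0.9009)

One sweep:
  x1 = (-10 - (3)·-1.0131 - (-3.2)·-0.9534) / (8.2) = -1.2209
  x2 = (-4 - (2)·-1.2209 - (2.2)·-0.9534) / (8.2) = 0.0658
  x3 = (-3 - (-4)·-1.2209 - (-0.7)·0.0658) / (8.7) = -0.9009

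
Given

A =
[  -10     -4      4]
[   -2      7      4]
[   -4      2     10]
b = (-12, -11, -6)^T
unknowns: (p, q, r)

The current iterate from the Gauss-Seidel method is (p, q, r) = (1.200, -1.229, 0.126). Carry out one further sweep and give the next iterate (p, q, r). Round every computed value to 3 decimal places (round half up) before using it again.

One sweep:
  p = (-12 - (-4)·-1.229 - (4)·0.126) / (-10) = 1.742
  q = (-11 - (-2)·1.742 - (4)·0.126) / (7) = -1.146
  r = (-6 - (-4)·1.742 - (2)·-1.146) / (10) = 0.326

(1.742, -1.146, 0.326)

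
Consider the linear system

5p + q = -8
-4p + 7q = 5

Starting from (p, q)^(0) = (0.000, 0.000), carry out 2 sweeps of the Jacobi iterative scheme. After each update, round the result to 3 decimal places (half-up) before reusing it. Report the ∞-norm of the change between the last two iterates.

0.914

Iteration 1:
  p = (-8 - (1)·0.000) / (5) = -1.600
  q = (5 - (-4)·0.000) / (7) = 0.714
Iteration 2:
  p = (-8 - (1)·0.714) / (5) = -1.743
  q = (5 - (-4)·-1.600) / (7) = -0.200
Change: (-0.143, -0.914) → max |·| = 0.914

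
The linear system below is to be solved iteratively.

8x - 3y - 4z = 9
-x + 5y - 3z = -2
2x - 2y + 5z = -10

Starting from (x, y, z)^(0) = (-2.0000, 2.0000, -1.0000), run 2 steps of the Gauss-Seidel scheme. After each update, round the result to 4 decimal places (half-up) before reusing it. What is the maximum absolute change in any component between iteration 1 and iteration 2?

1.9419

Iteration 1:
  x = (9 - (-3)·2.0000 - (-4)·-1.0000) / (8) = 1.3750
  y = (-2 - (-1)·1.3750 - (-3)·-1.0000) / (5) = -0.7250
  z = (-10 - (2)·1.3750 - (-2)·-0.7250) / (5) = -2.8400
Iteration 2:
  x = (9 - (-3)·-0.7250 - (-4)·-2.8400) / (8) = -0.5669
  y = (-2 - (-1)·-0.5669 - (-3)·-2.8400) / (5) = -2.2174
  z = (-10 - (2)·-0.5669 - (-2)·-2.2174) / (5) = -2.6602
Change: (-1.9419, -1.4924, 0.1798) → max |·| = 1.9419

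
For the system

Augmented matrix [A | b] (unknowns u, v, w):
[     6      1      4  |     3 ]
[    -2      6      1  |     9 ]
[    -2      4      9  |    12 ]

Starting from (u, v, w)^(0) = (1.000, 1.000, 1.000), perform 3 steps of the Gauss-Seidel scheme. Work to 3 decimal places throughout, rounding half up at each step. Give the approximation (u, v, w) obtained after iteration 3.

(-0.191, 1.319, 0.705)

Iteration 1:
  u = (3 - (1)·1.000 - (4)·1.000) / (6) = -0.333
  v = (9 - (-2)·-0.333 - (1)·1.000) / (6) = 1.222
  w = (12 - (-2)·-0.333 - (4)·1.222) / (9) = 0.716
Iteration 2:
  u = (3 - (1)·1.222 - (4)·0.716) / (6) = -0.181
  v = (9 - (-2)·-0.181 - (1)·0.716) / (6) = 1.320
  w = (12 - (-2)·-0.181 - (4)·1.320) / (9) = 0.706
Iteration 3:
  u = (3 - (1)·1.320 - (4)·0.706) / (6) = -0.191
  v = (9 - (-2)·-0.191 - (1)·0.706) / (6) = 1.319
  w = (12 - (-2)·-0.191 - (4)·1.319) / (9) = 0.705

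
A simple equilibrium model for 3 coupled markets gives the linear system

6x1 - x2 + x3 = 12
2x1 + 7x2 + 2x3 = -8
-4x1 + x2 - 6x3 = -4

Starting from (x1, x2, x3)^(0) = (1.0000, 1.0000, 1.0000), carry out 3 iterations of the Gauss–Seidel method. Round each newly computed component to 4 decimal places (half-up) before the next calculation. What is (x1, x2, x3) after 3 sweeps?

(1.9008, -1.4615, -0.8441)

Iteration 1:
  x1 = (12 - (-1)·1.0000 - (1)·1.0000) / (6) = 2.0000
  x2 = (-8 - (2)·2.0000 - (2)·1.0000) / (7) = -2.0000
  x3 = (-4 - (-4)·2.0000 - (1)·-2.0000) / (-6) = -1.0000
Iteration 2:
  x1 = (12 - (-1)·-2.0000 - (1)·-1.0000) / (6) = 1.8333
  x2 = (-8 - (2)·1.8333 - (2)·-1.0000) / (7) = -1.3809
  x3 = (-4 - (-4)·1.8333 - (1)·-1.3809) / (-6) = -0.7857
Iteration 3:
  x1 = (12 - (-1)·-1.3809 - (1)·-0.7857) / (6) = 1.9008
  x2 = (-8 - (2)·1.9008 - (2)·-0.7857) / (7) = -1.4615
  x3 = (-4 - (-4)·1.9008 - (1)·-1.4615) / (-6) = -0.8441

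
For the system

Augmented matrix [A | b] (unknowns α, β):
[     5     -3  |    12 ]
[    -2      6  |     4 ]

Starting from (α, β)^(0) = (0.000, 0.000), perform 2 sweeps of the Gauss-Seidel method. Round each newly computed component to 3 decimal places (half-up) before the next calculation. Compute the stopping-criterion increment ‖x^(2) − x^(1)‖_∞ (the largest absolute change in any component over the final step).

Iteration 1:
  α = (12 - (-3)·0.000) / (5) = 2.400
  β = (4 - (-2)·2.400) / (6) = 1.467
Iteration 2:
  α = (12 - (-3)·1.467) / (5) = 3.280
  β = (4 - (-2)·3.280) / (6) = 1.760
Change: (0.880, 0.293) → max |·| = 0.880

0.880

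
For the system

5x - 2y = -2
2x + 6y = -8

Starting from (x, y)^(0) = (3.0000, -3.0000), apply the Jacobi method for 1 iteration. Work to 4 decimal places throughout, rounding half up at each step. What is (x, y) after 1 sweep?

(-1.6000, -2.3333)

Iteration 1:
  x = (-2 - (-2)·-3.0000) / (5) = -1.6000
  y = (-8 - (2)·3.0000) / (6) = -2.3333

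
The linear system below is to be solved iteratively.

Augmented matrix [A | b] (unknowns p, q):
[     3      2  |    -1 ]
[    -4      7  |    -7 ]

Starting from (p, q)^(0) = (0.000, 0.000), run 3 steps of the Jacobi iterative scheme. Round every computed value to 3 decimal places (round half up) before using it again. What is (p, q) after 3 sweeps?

(0.460, -0.810)

Iteration 1:
  p = (-1 - (2)·0.000) / (3) = -0.333
  q = (-7 - (-4)·0.000) / (7) = -1.000
Iteration 2:
  p = (-1 - (2)·-1.000) / (3) = 0.333
  q = (-7 - (-4)·-0.333) / (7) = -1.190
Iteration 3:
  p = (-1 - (2)·-1.190) / (3) = 0.460
  q = (-7 - (-4)·0.333) / (7) = -0.810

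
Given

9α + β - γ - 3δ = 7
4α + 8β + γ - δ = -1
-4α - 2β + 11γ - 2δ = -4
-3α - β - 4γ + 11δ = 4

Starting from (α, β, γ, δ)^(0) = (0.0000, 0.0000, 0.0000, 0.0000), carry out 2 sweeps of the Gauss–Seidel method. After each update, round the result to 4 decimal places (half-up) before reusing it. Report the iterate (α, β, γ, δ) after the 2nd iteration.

Iteration 1:
  α = (7 - (1)·0.0000 - (-1)·0.0000 - (-3)·0.0000) / (9) = 0.7778
  β = (-1 - (4)·0.7778 - (1)·0.0000 - (-1)·0.0000) / (8) = -0.5139
  γ = (-4 - (-4)·0.7778 - (-2)·-0.5139 - (-2)·0.0000) / (11) = -0.1742
  δ = (4 - (-3)·0.7778 - (-1)·-0.5139 - (-4)·-0.1742) / (11) = 0.4657
Iteration 2:
  α = (7 - (1)·-0.5139 - (-1)·-0.1742 - (-3)·0.4657) / (9) = 0.9708
  β = (-1 - (4)·0.9708 - (1)·-0.1742 - (-1)·0.4657) / (8) = -0.5304
  γ = (-4 - (-4)·0.9708 - (-2)·-0.5304 - (-2)·0.4657) / (11) = -0.0224
  δ = (4 - (-3)·0.9708 - (-1)·-0.5304 - (-4)·-0.0224) / (11) = 0.5720

(0.9708, -0.5304, -0.0224, 0.5720)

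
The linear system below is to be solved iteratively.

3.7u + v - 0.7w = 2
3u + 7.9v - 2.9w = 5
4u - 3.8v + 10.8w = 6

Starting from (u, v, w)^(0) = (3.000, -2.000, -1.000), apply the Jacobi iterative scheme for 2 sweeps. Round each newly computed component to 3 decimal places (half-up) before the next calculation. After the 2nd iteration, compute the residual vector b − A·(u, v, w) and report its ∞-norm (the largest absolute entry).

Iteration 1:
  u = (2 - (1)·-2.000 - (-0.7)·-1.000) / (3.7) = 0.892
  v = (5 - (3)·3.000 - (-2.9)·-1.000) / (7.9) = -0.873
  w = (6 - (4)·3.000 - (-3.8)·-2.000) / (10.8) = -1.259
Iteration 2:
  u = (2 - (1)·-0.873 - (-0.7)·-1.259) / (3.7) = 0.538
  v = (5 - (3)·0.892 - (-2.9)·-1.259) / (7.9) = -0.168
  w = (6 - (4)·0.892 - (-3.8)·-0.873) / (10.8) = -0.082
Residual b − A·x = (0.120, 4.475, 4.095); ∞-norm = 4.475

4.475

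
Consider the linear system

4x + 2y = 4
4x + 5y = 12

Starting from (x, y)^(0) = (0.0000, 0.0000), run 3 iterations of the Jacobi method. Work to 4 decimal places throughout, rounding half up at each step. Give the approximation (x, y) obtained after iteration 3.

(0.2000, 2.5600)

Iteration 1:
  x = (4 - (2)·0.0000) / (4) = 1.0000
  y = (12 - (4)·0.0000) / (5) = 2.4000
Iteration 2:
  x = (4 - (2)·2.4000) / (4) = -0.2000
  y = (12 - (4)·1.0000) / (5) = 1.6000
Iteration 3:
  x = (4 - (2)·1.6000) / (4) = 0.2000
  y = (12 - (4)·-0.2000) / (5) = 2.5600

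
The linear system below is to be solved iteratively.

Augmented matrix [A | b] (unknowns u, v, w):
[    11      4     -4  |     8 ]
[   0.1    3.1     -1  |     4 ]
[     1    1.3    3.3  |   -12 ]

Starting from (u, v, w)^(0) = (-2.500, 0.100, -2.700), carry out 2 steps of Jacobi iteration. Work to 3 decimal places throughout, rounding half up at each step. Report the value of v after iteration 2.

0.358

Iteration 1:
  u = (8 - (4)·0.100 - (-4)·-2.700) / (11) = -0.291
  v = (4 - (0.1)·-2.500 - (-1)·-2.700) / (3.1) = 0.500
  w = (-12 - (1)·-2.500 - (1.3)·0.100) / (3.3) = -2.918
Iteration 2:
  u = (8 - (4)·0.500 - (-4)·-2.918) / (11) = -0.516
  v = (4 - (0.1)·-0.291 - (-1)·-2.918) / (3.1) = 0.358
  w = (-12 - (1)·-0.291 - (1.3)·0.500) / (3.3) = -3.745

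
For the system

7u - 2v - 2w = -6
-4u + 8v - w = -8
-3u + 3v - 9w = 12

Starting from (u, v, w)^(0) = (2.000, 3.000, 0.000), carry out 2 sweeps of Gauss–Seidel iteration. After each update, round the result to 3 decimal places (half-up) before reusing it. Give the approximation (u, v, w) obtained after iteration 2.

(-1.619, -2.018, -1.466)

Iteration 1:
  u = (-6 - (-2)·3.000 - (-2)·0.000) / (7) = 0.000
  v = (-8 - (-4)·0.000 - (-1)·0.000) / (8) = -1.000
  w = (12 - (-3)·0.000 - (3)·-1.000) / (-9) = -1.667
Iteration 2:
  u = (-6 - (-2)·-1.000 - (-2)·-1.667) / (7) = -1.619
  v = (-8 - (-4)·-1.619 - (-1)·-1.667) / (8) = -2.018
  w = (12 - (-3)·-1.619 - (3)·-2.018) / (-9) = -1.466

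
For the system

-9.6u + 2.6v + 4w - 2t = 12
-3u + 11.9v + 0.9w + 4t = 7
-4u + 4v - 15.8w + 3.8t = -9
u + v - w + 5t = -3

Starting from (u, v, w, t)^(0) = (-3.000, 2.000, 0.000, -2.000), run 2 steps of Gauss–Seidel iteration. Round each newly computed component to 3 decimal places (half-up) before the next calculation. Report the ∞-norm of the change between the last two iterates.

0.553

Iteration 1:
  u = (12 - (2.6)·2.000 - (4)·0.000 - (-2)·-2.000) / (-9.6) = -0.292
  v = (7 - (-3)·-0.292 - (0.9)·0.000 - (4)·-2.000) / (11.9) = 1.187
  w = (-9 - (-4)·-0.292 - (4)·1.187 - (3.8)·-2.000) / (-15.8) = 0.463
  t = (-3 - (1)·-0.292 - (1)·1.187 - (-1)·0.463) / (5) = -0.686
Iteration 2:
  u = (12 - (2.6)·1.187 - (4)·0.463 - (-2)·-0.686) / (-9.6) = -0.593
  v = (7 - (-3)·-0.593 - (0.9)·0.463 - (4)·-0.686) / (11.9) = 0.634
  w = (-9 - (-4)·-0.593 - (4)·0.634 - (3.8)·-0.686) / (-15.8) = 0.715
  t = (-3 - (1)·-0.593 - (1)·0.634 - (-1)·0.715) / (5) = -0.465
Change: (-0.301, -0.553, 0.252, 0.221) → max |·| = 0.553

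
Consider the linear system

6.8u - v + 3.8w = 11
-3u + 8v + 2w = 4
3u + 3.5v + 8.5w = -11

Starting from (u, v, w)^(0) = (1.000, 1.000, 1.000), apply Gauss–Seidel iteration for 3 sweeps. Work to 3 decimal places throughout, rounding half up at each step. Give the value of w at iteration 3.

-3.692

Iteration 1:
  u = (11 - (-1)·1.000 - (3.8)·1.000) / (6.8) = 1.206
  v = (4 - (-3)·1.206 - (2)·1.000) / (8) = 0.702
  w = (-11 - (3)·1.206 - (3.5)·0.702) / (8.5) = -2.009
Iteration 2:
  u = (11 - (-1)·0.702 - (3.8)·-2.009) / (6.8) = 2.844
  v = (4 - (-3)·2.844 - (2)·-2.009) / (8) = 2.069
  w = (-11 - (3)·2.844 - (3.5)·2.069) / (8.5) = -3.150
Iteration 3:
  u = (11 - (-1)·2.069 - (3.8)·-3.150) / (6.8) = 3.682
  v = (4 - (-3)·3.682 - (2)·-3.150) / (8) = 2.668
  w = (-11 - (3)·3.682 - (3.5)·2.668) / (8.5) = -3.692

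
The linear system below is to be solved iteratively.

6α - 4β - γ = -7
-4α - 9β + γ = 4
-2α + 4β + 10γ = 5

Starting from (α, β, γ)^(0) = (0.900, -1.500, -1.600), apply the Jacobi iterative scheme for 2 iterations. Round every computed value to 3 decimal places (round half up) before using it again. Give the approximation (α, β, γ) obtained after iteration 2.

(-1.635, 0.779, 0.422)

Iteration 1:
  α = (-7 - (-4)·-1.500 - (-1)·-1.600) / (6) = -2.433
  β = (4 - (-4)·0.900 - (1)·-1.600) / (-9) = -1.022
  γ = (5 - (-2)·0.900 - (4)·-1.500) / (10) = 1.280
Iteration 2:
  α = (-7 - (-4)·-1.022 - (-1)·1.280) / (6) = -1.635
  β = (4 - (-4)·-2.433 - (1)·1.280) / (-9) = 0.779
  γ = (5 - (-2)·-2.433 - (4)·-1.022) / (10) = 0.422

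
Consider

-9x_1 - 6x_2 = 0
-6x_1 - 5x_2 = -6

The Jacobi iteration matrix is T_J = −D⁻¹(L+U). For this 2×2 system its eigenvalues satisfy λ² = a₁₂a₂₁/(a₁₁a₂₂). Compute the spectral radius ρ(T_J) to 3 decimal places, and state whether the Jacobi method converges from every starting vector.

a₁₂a₂₁/(a₁₁a₂₂) = (-6)·(-6) / ((-9)·(-5)) = 0.800000
ρ = √|0.800000| = √0.800000 = 0.894
ρ < 1, so Jacobi converges

0.894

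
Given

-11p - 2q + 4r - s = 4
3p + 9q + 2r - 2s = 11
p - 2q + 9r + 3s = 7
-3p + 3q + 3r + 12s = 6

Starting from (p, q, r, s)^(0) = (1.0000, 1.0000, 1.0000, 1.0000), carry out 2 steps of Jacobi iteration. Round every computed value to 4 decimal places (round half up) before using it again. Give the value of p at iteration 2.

Iteration 1:
  p = (4 - (-2)·1.0000 - (4)·1.0000 - (-1)·1.0000) / (-11) = -0.2727
  q = (11 - (3)·1.0000 - (2)·1.0000 - (-2)·1.0000) / (9) = 0.8889
  r = (7 - (1)·1.0000 - (-2)·1.0000 - (3)·1.0000) / (9) = 0.5556
  s = (6 - (-3)·1.0000 - (3)·1.0000 - (3)·1.0000) / (12) = 0.2500
Iteration 2:
  p = (4 - (-2)·0.8889 - (4)·0.5556 - (-1)·0.2500) / (-11) = -0.3459
  q = (11 - (3)·-0.2727 - (2)·0.5556 - (-2)·0.2500) / (9) = 1.2452
  r = (7 - (1)·-0.2727 - (-2)·0.8889 - (3)·0.2500) / (9) = 0.9223
  s = (6 - (-3)·-0.2727 - (3)·0.8889 - (3)·0.5556) / (12) = 0.0707

-0.3459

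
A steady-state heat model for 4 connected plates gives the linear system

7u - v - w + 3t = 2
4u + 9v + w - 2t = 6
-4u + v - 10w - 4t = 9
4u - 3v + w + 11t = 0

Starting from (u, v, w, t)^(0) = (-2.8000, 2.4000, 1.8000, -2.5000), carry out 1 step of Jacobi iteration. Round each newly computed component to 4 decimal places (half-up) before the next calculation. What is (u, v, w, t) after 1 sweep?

(1.9571, 1.1556, 1.4600, 1.5091)

Iteration 1:
  u = (2 - (-1)·2.4000 - (-1)·1.8000 - (3)·-2.5000) / (7) = 1.9571
  v = (6 - (4)·-2.8000 - (1)·1.8000 - (-2)·-2.5000) / (9) = 1.1556
  w = (9 - (-4)·-2.8000 - (1)·2.4000 - (-4)·-2.5000) / (-10) = 1.4600
  t = (0 - (4)·-2.8000 - (-3)·2.4000 - (1)·1.8000) / (11) = 1.5091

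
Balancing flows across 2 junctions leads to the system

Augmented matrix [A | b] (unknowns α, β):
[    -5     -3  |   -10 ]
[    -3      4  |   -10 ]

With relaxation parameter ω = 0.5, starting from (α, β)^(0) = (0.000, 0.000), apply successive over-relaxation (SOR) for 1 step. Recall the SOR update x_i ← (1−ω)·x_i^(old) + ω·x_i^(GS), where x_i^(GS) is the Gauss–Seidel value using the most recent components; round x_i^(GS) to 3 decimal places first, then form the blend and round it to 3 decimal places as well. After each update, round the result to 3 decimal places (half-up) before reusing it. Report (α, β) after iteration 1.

(1.000, -0.875)

Iteration 1:
  α: GS value = (-10 - (-3)·0.000) / (-5) = 2.000;  α ← (1−ω)·0.000 + ω·2.000 = 1.000
  β: GS value = (-10 - (-3)·1.000) / (4) = -1.750;  β ← (1−ω)·0.000 + ω·-1.750 = -0.875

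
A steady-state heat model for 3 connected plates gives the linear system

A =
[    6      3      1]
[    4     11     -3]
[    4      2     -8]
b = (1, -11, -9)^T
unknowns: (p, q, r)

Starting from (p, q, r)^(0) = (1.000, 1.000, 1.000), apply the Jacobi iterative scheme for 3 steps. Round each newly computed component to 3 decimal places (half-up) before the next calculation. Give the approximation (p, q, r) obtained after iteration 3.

(0.220, -0.981, 1.248)

Iteration 1:
  p = (1 - (3)·1.000 - (1)·1.000) / (6) = -0.500
  q = (-11 - (4)·1.000 - (-3)·1.000) / (11) = -1.091
  r = (-9 - (4)·1.000 - (2)·1.000) / (-8) = 1.875
Iteration 2:
  p = (1 - (3)·-1.091 - (1)·1.875) / (6) = 0.400
  q = (-11 - (4)·-0.500 - (-3)·1.875) / (11) = -0.307
  r = (-9 - (4)·-0.500 - (2)·-1.091) / (-8) = 0.602
Iteration 3:
  p = (1 - (3)·-0.307 - (1)·0.602) / (6) = 0.220
  q = (-11 - (4)·0.400 - (-3)·0.602) / (11) = -0.981
  r = (-9 - (4)·0.400 - (2)·-0.307) / (-8) = 1.248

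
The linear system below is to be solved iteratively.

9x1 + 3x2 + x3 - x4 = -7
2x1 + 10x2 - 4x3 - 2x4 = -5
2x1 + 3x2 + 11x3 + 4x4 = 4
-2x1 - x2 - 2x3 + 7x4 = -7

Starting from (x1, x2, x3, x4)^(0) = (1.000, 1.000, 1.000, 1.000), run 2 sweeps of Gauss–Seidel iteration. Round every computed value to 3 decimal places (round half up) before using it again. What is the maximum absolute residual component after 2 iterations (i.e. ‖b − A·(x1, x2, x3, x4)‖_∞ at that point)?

4.484

Iteration 1:
  x1 = (-7 - (3)·1.000 - (1)·1.000 - (-1)·1.000) / (9) = -1.111
  x2 = (-5 - (2)·-1.111 - (-4)·1.000 - (-2)·1.000) / (10) = 0.322
  x3 = (4 - (2)·-1.111 - (3)·0.322 - (4)·1.000) / (11) = 0.114
  x4 = (-7 - (-2)·-1.111 - (-1)·0.322 - (-2)·0.114) / (7) = -1.239
Iteration 2:
  x1 = (-7 - (3)·0.322 - (1)·0.114 - (-1)·-1.239) / (9) = -1.035
  x2 = (-5 - (2)·-1.035 - (-4)·0.114 - (-2)·-1.239) / (10) = -0.495
  x3 = (4 - (2)·-1.035 - (3)·-0.495 - (4)·-1.239) / (11) = 1.137
  x4 = (-7 - (-2)·-1.035 - (-1)·-0.495 - (-2)·1.137) / (7) = -1.042
Residual b − A·x = (1.621, 4.484, -0.784, 0.003); ∞-norm = 4.484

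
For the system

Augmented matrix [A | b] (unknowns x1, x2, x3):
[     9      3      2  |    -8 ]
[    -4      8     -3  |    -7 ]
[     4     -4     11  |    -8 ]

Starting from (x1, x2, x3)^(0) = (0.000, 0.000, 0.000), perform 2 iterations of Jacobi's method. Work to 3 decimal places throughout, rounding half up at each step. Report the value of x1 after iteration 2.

Iteration 1:
  x1 = (-8 - (3)·0.000 - (2)·0.000) / (9) = -0.889
  x2 = (-7 - (-4)·0.000 - (-3)·0.000) / (8) = -0.875
  x3 = (-8 - (4)·0.000 - (-4)·0.000) / (11) = -0.727
Iteration 2:
  x1 = (-8 - (3)·-0.875 - (2)·-0.727) / (9) = -0.436
  x2 = (-7 - (-4)·-0.889 - (-3)·-0.727) / (8) = -1.592
  x3 = (-8 - (4)·-0.889 - (-4)·-0.875) / (11) = -0.722

-0.436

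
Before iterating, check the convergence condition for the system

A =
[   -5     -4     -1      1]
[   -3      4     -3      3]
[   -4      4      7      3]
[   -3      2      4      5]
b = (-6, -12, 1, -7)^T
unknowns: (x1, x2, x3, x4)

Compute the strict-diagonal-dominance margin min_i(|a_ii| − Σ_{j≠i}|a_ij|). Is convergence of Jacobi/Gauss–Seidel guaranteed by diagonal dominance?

row 1: |-5| − (4+1+1) = -1
row 2: |4| − (3+3+3) = -5
row 3: |7| − (4+4+3) = -4
row 4: |5| − (3+2+4) = -4
minimum over rows = -5 → not strictly diagonally dominant

-5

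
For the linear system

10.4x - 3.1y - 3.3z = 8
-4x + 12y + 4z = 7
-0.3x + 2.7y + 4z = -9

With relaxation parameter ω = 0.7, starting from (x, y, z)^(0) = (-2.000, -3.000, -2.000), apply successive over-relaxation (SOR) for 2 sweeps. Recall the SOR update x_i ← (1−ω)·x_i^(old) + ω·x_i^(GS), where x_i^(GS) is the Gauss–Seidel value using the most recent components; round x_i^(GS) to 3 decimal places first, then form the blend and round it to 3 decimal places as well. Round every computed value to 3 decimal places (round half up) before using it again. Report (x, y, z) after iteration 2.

(-0.328, 0.734, -2.568)

Iteration 1:
  x: GS value = (8 - (-3.1)·-3.000 - (-3.3)·-2.000) / (10.4) = -0.760;  x ← (1−ω)·-2.000 + ω·-0.760 = -1.132
  y: GS value = (7 - (-4)·-1.132 - (4)·-2.000) / (12) = 0.873;  y ← (1−ω)·-3.000 + ω·0.873 = -0.289
  z: GS value = (-9 - (-0.3)·-1.132 - (2.7)·-0.289) / (4) = -2.140;  z ← (1−ω)·-2.000 + ω·-2.140 = -2.098
Iteration 2:
  x: GS value = (8 - (-3.1)·-0.289 - (-3.3)·-2.098) / (10.4) = 0.017;  x ← (1−ω)·-1.132 + ω·0.017 = -0.328
  y: GS value = (7 - (-4)·-0.328 - (4)·-2.098) / (12) = 1.173;  y ← (1−ω)·-0.289 + ω·1.173 = 0.734
  z: GS value = (-9 - (-0.3)·-0.328 - (2.7)·0.734) / (4) = -2.770;  z ← (1−ω)·-2.098 + ω·-2.770 = -2.568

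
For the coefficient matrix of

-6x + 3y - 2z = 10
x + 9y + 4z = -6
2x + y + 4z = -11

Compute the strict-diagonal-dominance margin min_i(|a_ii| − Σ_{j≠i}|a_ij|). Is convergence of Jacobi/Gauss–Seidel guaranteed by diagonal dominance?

row 1: |-6| − (3+2) = 1
row 2: |9| − (1+4) = 4
row 3: |4| − (2+1) = 1
minimum over rows = 1 → strictly diagonally dominant (convergence guaranteed)

1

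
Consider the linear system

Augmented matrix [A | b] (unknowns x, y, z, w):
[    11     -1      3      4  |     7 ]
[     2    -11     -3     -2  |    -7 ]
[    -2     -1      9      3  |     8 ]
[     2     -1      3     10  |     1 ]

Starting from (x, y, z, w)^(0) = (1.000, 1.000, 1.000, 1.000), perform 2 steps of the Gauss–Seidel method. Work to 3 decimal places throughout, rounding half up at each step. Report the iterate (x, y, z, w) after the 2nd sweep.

Iteration 1:
  x = (7 - (-1)·1.000 - (3)·1.000 - (4)·1.000) / (11) = 0.091
  y = (-7 - (2)·0.091 - (-3)·1.000 - (-2)·1.000) / (-11) = 0.198
  z = (8 - (-2)·0.091 - (-1)·0.198 - (3)·1.000) / (9) = 0.598
  w = (1 - (2)·0.091 - (-1)·0.198 - (3)·0.598) / (10) = -0.078
Iteration 2:
  x = (7 - (-1)·0.198 - (3)·0.598 - (4)·-0.078) / (11) = 0.520
  y = (-7 - (2)·0.520 - (-3)·0.598 - (-2)·-0.078) / (-11) = 0.582
  z = (8 - (-2)·0.520 - (-1)·0.582 - (3)·-0.078) / (9) = 1.095
  w = (1 - (2)·0.520 - (-1)·0.582 - (3)·1.095) / (10) = -0.274

(0.520, 0.582, 1.095, -0.274)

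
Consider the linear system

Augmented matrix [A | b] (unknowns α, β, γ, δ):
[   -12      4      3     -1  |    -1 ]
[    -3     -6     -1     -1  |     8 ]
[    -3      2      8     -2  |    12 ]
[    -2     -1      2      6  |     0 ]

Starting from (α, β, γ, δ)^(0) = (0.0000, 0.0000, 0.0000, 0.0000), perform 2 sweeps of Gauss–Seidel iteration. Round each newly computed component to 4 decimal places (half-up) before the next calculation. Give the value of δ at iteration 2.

-0.7946

Iteration 1:
  α = (-1 - (4)·0.0000 - (3)·0.0000 - (-1)·0.0000) / (-12) = 0.0833
  β = (8 - (-3)·0.0833 - (-1)·0.0000 - (-1)·0.0000) / (-6) = -1.3750
  γ = (12 - (-3)·0.0833 - (2)·-1.3750 - (-2)·0.0000) / (8) = 1.8750
  δ = (0 - (-2)·0.0833 - (-1)·-1.3750 - (2)·1.8750) / (6) = -0.8264
Iteration 2:
  α = (-1 - (4)·-1.3750 - (3)·1.8750 - (-1)·-0.8264) / (-12) = 0.1626
  β = (8 - (-3)·0.1626 - (-1)·1.8750 - (-1)·-0.8264) / (-6) = -1.5894
  γ = (12 - (-3)·0.1626 - (2)·-1.5894 - (-2)·-0.8264) / (8) = 1.7517
  δ = (0 - (-2)·0.1626 - (-1)·-1.5894 - (2)·1.7517) / (6) = -0.7946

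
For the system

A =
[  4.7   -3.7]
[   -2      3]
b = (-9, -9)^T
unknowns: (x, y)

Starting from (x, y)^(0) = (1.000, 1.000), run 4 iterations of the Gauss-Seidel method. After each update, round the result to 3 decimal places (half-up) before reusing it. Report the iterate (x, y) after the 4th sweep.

(-7.862, -8.241)

Iteration 1:
  x = (-9 - (-3.7)·1.000) / (4.7) = -1.128
  y = (-9 - (-2)·-1.128) / (3) = -3.752
Iteration 2:
  x = (-9 - (-3.7)·-3.752) / (4.7) = -4.869
  y = (-9 - (-2)·-4.869) / (3) = -6.246
Iteration 3:
  x = (-9 - (-3.7)·-6.246) / (4.7) = -6.832
  y = (-9 - (-2)·-6.832) / (3) = -7.555
Iteration 4:
  x = (-9 - (-3.7)·-7.555) / (4.7) = -7.862
  y = (-9 - (-2)·-7.862) / (3) = -8.241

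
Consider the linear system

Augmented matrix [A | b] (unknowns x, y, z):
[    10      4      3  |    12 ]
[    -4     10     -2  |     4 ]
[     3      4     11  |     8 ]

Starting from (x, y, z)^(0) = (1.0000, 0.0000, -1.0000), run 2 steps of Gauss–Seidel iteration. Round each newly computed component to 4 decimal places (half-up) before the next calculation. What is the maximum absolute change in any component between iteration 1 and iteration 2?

Iteration 1:
  x = (12 - (4)·0.0000 - (3)·-1.0000) / (10) = 1.5000
  y = (4 - (-4)·1.5000 - (-2)·-1.0000) / (10) = 0.8000
  z = (8 - (3)·1.5000 - (4)·0.8000) / (11) = 0.0273
Iteration 2:
  x = (12 - (4)·0.8000 - (3)·0.0273) / (10) = 0.8718
  y = (4 - (-4)·0.8718 - (-2)·0.0273) / (10) = 0.7542
  z = (8 - (3)·0.8718 - (4)·0.7542) / (11) = 0.2153
Change: (-0.6282, -0.0458, 0.1880) → max |·| = 0.6282

0.6282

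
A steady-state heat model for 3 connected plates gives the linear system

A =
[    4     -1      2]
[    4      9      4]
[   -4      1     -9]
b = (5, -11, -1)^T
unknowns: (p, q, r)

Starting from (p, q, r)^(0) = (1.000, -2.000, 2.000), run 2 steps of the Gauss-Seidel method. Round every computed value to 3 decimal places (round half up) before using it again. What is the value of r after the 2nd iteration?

Iteration 1:
  p = (5 - (-1)·-2.000 - (2)·2.000) / (4) = -0.250
  q = (-11 - (4)·-0.250 - (4)·2.000) / (9) = -2.000
  r = (-1 - (-4)·-0.250 - (1)·-2.000) / (-9) = 0.000
Iteration 2:
  p = (5 - (-1)·-2.000 - (2)·0.000) / (4) = 0.750
  q = (-11 - (4)·0.750 - (4)·0.000) / (9) = -1.556
  r = (-1 - (-4)·0.750 - (1)·-1.556) / (-9) = -0.395

-0.395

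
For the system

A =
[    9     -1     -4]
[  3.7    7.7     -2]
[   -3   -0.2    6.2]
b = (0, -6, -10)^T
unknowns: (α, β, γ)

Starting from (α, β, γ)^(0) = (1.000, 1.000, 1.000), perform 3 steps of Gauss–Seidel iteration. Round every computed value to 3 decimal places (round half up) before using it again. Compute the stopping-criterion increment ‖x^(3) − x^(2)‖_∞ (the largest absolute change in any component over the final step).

Iteration 1:
  α = (0 - (-1)·1.000 - (-4)·1.000) / (9) = 0.556
  β = (-6 - (3.7)·0.556 - (-2)·1.000) / (7.7) = -0.787
  γ = (-10 - (-3)·0.556 - (-0.2)·-0.787) / (6.2) = -1.369
Iteration 2:
  α = (0 - (-1)·-0.787 - (-4)·-1.369) / (9) = -0.696
  β = (-6 - (3.7)·-0.696 - (-2)·-1.369) / (7.7) = -0.800
  γ = (-10 - (-3)·-0.696 - (-0.2)·-0.800) / (6.2) = -1.975
Iteration 3:
  α = (0 - (-1)·-0.800 - (-4)·-1.975) / (9) = -0.967
  β = (-6 - (3.7)·-0.967 - (-2)·-1.975) / (7.7) = -0.828
  γ = (-10 - (-3)·-0.967 - (-0.2)·-0.828) / (6.2) = -2.108
Change: (-0.271, -0.028, -0.133) → max |·| = 0.271

0.271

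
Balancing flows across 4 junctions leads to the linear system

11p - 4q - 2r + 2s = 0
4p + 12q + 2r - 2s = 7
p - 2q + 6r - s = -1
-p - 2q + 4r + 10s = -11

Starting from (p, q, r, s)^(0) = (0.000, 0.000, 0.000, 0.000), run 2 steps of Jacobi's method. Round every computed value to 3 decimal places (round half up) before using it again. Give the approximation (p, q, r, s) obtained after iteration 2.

(0.382, 0.428, -0.156, -0.917)

Iteration 1:
  p = (0 - (-4)·0.000 - (-2)·0.000 - (2)·0.000) / (11) = 0.000
  q = (7 - (4)·0.000 - (2)·0.000 - (-2)·0.000) / (12) = 0.583
  r = (-1 - (1)·0.000 - (-2)·0.000 - (-1)·0.000) / (6) = -0.167
  s = (-11 - (-1)·0.000 - (-2)·0.000 - (4)·0.000) / (10) = -1.100
Iteration 2:
  p = (0 - (-4)·0.583 - (-2)·-0.167 - (2)·-1.100) / (11) = 0.382
  q = (7 - (4)·0.000 - (2)·-0.167 - (-2)·-1.100) / (12) = 0.428
  r = (-1 - (1)·0.000 - (-2)·0.583 - (-1)·-1.100) / (6) = -0.156
  s = (-11 - (-1)·0.000 - (-2)·0.583 - (4)·-0.167) / (10) = -0.917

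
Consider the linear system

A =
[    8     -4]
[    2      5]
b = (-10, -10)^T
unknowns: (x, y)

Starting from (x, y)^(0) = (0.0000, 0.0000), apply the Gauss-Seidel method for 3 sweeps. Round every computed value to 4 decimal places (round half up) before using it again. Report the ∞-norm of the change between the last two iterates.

0.1500

Iteration 1:
  x = (-10 - (-4)·0.0000) / (8) = -1.2500
  y = (-10 - (2)·-1.2500) / (5) = -1.5000
Iteration 2:
  x = (-10 - (-4)·-1.5000) / (8) = -2.0000
  y = (-10 - (2)·-2.0000) / (5) = -1.2000
Iteration 3:
  x = (-10 - (-4)·-1.2000) / (8) = -1.8500
  y = (-10 - (2)·-1.8500) / (5) = -1.2600
Change: (0.1500, -0.0600) → max |·| = 0.1500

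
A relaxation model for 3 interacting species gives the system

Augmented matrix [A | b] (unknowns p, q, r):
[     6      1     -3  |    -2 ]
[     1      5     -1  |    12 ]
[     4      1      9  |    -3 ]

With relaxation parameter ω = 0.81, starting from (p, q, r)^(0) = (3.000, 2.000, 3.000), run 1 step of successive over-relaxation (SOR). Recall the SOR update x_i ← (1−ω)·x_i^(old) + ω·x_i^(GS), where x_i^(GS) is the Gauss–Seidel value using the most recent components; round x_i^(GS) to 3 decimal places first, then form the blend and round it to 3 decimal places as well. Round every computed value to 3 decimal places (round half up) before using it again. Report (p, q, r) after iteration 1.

Iteration 1:
  p: GS value = (-2 - (1)·2.000 - (-3)·3.000) / (6) = 0.833;  p ← (1−ω)·3.000 + ω·0.833 = 1.245
  q: GS value = (12 - (1)·1.245 - (-1)·3.000) / (5) = 2.751;  q ← (1−ω)·2.000 + ω·2.751 = 2.608
  r: GS value = (-3 - (4)·1.245 - (1)·2.608) / (9) = -1.176;  r ← (1−ω)·3.000 + ω·-1.176 = -0.383

(1.245, 2.608, -0.383)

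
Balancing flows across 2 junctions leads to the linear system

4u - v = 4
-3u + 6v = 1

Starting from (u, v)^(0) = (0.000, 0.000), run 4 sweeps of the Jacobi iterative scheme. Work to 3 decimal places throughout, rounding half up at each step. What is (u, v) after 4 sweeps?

Iteration 1:
  u = (4 - (-1)·0.000) / (4) = 1.000
  v = (1 - (-3)·0.000) / (6) = 0.167
Iteration 2:
  u = (4 - (-1)·0.167) / (4) = 1.042
  v = (1 - (-3)·1.000) / (6) = 0.667
Iteration 3:
  u = (4 - (-1)·0.667) / (4) = 1.167
  v = (1 - (-3)·1.042) / (6) = 0.688
Iteration 4:
  u = (4 - (-1)·0.688) / (4) = 1.172
  v = (1 - (-3)·1.167) / (6) = 0.750

(1.172, 0.750)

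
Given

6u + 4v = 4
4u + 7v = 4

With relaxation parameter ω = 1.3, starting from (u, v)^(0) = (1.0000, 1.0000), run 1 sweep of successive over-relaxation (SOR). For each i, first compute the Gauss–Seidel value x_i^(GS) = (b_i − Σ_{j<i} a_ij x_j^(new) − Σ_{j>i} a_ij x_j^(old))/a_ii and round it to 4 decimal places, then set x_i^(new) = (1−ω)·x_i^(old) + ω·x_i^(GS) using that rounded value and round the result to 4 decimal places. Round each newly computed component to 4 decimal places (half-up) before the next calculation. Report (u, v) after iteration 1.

Iteration 1:
  u: GS value = (4 - (4)·1.0000) / (6) = 0.0000;  u ← (1−ω)·1.0000 + ω·0.0000 = -0.3000
  v: GS value = (4 - (4)·-0.3000) / (7) = 0.7429;  v ← (1−ω)·1.0000 + ω·0.7429 = 0.6658

(-0.3000, 0.6658)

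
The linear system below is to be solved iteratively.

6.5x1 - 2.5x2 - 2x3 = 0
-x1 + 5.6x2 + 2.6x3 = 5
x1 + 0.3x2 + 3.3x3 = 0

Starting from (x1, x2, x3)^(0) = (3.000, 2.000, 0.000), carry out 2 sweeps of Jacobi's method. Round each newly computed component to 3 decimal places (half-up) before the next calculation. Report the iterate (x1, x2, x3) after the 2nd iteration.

Iteration 1:
  x1 = (0 - (-2.5)·2.000 - (-2)·0.000) / (6.5) = 0.769
  x2 = (5 - (-1)·3.000 - (2.6)·0.000) / (5.6) = 1.429
  x3 = (0 - (1)·3.000 - (0.3)·2.000) / (3.3) = -1.091
Iteration 2:
  x1 = (0 - (-2.5)·1.429 - (-2)·-1.091) / (6.5) = 0.214
  x2 = (5 - (-1)·0.769 - (2.6)·-1.091) / (5.6) = 1.537
  x3 = (0 - (1)·0.769 - (0.3)·1.429) / (3.3) = -0.363

(0.214, 1.537, -0.363)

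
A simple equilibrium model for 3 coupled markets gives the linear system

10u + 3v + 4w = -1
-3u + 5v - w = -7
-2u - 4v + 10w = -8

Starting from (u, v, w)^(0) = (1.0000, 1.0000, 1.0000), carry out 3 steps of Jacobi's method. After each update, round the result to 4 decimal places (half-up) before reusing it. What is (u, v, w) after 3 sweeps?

(0.9560, -1.5440, -1.5360)

Iteration 1:
  u = (-1 - (3)·1.0000 - (4)·1.0000) / (10) = -0.8000
  v = (-7 - (-3)·1.0000 - (-1)·1.0000) / (5) = -0.6000
  w = (-8 - (-2)·1.0000 - (-4)·1.0000) / (10) = -0.2000
Iteration 2:
  u = (-1 - (3)·-0.6000 - (4)·-0.2000) / (10) = 0.1600
  v = (-7 - (-3)·-0.8000 - (-1)·-0.2000) / (5) = -1.9200
  w = (-8 - (-2)·-0.8000 - (-4)·-0.6000) / (10) = -1.2000
Iteration 3:
  u = (-1 - (3)·-1.9200 - (4)·-1.2000) / (10) = 0.9560
  v = (-7 - (-3)·0.1600 - (-1)·-1.2000) / (5) = -1.5440
  w = (-8 - (-2)·0.1600 - (-4)·-1.9200) / (10) = -1.5360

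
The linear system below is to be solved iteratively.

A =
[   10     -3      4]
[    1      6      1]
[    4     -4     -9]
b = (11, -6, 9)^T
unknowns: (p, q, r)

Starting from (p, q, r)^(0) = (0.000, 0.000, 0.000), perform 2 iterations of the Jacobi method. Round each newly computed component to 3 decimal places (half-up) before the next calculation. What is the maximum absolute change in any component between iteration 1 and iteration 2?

0.933

Iteration 1:
  p = (11 - (-3)·0.000 - (4)·0.000) / (10) = 1.100
  q = (-6 - (1)·0.000 - (1)·0.000) / (6) = -1.000
  r = (9 - (4)·0.000 - (-4)·0.000) / (-9) = -1.000
Iteration 2:
  p = (11 - (-3)·-1.000 - (4)·-1.000) / (10) = 1.200
  q = (-6 - (1)·1.100 - (1)·-1.000) / (6) = -1.017
  r = (9 - (4)·1.100 - (-4)·-1.000) / (-9) = -0.067
Change: (0.100, -0.017, 0.933) → max |·| = 0.933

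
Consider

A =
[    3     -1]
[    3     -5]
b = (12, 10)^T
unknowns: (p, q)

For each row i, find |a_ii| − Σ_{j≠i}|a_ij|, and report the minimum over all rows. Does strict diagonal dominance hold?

2

row 1: |3| − (1) = 2
row 2: |-5| − (3) = 2
minimum over rows = 2 → strictly diagonally dominant (convergence guaranteed)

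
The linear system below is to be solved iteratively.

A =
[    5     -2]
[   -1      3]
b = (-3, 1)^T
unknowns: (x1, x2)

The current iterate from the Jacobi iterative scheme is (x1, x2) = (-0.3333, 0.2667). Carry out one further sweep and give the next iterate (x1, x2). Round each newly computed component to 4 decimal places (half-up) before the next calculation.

One sweep:
  x1 = (-3 - (-2)·0.2667) / (5) = -0.4933
  x2 = (1 - (-1)·-0.3333) / (3) = 0.2222

(-0.4933, 0.2222)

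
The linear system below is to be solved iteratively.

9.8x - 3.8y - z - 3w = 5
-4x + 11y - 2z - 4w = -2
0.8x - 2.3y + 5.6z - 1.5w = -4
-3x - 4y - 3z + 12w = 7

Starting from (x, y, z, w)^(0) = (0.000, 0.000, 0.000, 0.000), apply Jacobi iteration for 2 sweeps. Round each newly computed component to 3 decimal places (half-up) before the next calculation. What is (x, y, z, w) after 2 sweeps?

Iteration 1:
  x = (5 - (-3.8)·0.000 - (-1)·0.000 - (-3)·0.000) / (9.8) = 0.510
  y = (-2 - (-4)·0.000 - (-2)·0.000 - (-4)·0.000) / (11) = -0.182
  z = (-4 - (0.8)·0.000 - (-2.3)·0.000 - (-1.5)·0.000) / (5.6) = -0.714
  w = (7 - (-3)·0.000 - (-4)·0.000 - (-3)·0.000) / (12) = 0.583
Iteration 2:
  x = (5 - (-3.8)·-0.182 - (-1)·-0.714 - (-3)·0.583) / (9.8) = 0.545
  y = (-2 - (-4)·0.510 - (-2)·-0.714 - (-4)·0.583) / (11) = 0.086
  z = (-4 - (0.8)·0.510 - (-2.3)·-0.182 - (-1.5)·0.583) / (5.6) = -0.706
  w = (7 - (-3)·0.510 - (-4)·-0.182 - (-3)·-0.714) / (12) = 0.472

(0.545, 0.086, -0.706, 0.472)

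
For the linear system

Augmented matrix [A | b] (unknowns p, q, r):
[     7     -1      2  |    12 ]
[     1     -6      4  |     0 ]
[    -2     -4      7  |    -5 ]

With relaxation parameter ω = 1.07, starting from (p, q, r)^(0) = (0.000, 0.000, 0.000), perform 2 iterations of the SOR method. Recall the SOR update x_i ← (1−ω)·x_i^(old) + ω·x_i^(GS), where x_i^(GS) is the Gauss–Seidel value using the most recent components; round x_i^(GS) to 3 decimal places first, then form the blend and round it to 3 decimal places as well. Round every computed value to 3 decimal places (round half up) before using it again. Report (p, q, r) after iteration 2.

Iteration 1:
  p: GS value = (12 - (-1)·0.000 - (2)·0.000) / (7) = 1.714;  p ← (1−ω)·0.000 + ω·1.714 = 1.834
  q: GS value = (0 - (1)·1.834 - (4)·0.000) / (-6) = 0.306;  q ← (1−ω)·0.000 + ω·0.306 = 0.327
  r: GS value = (-5 - (-2)·1.834 - (-4)·0.327) / (7) = -0.003;  r ← (1−ω)·0.000 + ω·-0.003 = -0.003
Iteration 2:
  p: GS value = (12 - (-1)·0.327 - (2)·-0.003) / (7) = 1.762;  p ← (1−ω)·1.834 + ω·1.762 = 1.757
  q: GS value = (0 - (1)·1.757 - (4)·-0.003) / (-6) = 0.291;  q ← (1−ω)·0.327 + ω·0.291 = 0.288
  r: GS value = (-5 - (-2)·1.757 - (-4)·0.288) / (7) = -0.048;  r ← (1−ω)·-0.003 + ω·-0.048 = -0.051

(1.757, 0.288, -0.051)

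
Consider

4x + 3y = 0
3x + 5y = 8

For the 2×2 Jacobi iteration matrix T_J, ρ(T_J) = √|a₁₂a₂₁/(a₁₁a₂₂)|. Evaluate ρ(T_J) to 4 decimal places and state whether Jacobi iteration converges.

a₁₂a₂₁/(a₁₁a₂₂) = (3)·(3) / ((4)·(5)) = 0.450000
ρ = √|0.450000| = √0.450000 = 0.6708
ρ < 1, so Jacobi converges

0.6708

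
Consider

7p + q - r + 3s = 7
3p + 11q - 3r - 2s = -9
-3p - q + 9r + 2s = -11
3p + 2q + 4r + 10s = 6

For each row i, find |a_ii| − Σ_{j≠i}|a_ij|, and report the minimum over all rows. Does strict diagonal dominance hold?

row 1: |7| − (1+1+3) = 2
row 2: |11| − (3+3+2) = 3
row 3: |9| − (3+1+2) = 3
row 4: |10| − (3+2+4) = 1
minimum over rows = 1 → strictly diagonally dominant (convergence guaranteed)

1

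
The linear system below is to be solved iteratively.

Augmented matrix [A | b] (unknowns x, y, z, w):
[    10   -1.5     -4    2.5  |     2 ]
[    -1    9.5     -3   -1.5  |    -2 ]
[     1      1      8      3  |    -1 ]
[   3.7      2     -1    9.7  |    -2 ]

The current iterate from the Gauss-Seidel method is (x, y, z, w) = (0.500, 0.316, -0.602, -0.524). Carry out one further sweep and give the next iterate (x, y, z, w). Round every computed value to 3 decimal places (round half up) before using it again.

One sweep:
  x = (2 - (-1.5)·0.316 - (-4)·-0.602 - (2.5)·-0.524) / (10) = 0.138
  y = (-2 - (-1)·0.138 - (-3)·-0.602 - (-1.5)·-0.524) / (9.5) = -0.469
  z = (-1 - (1)·0.138 - (1)·-0.469 - (3)·-0.524) / (8) = 0.113
  w = (-2 - (3.7)·0.138 - (2)·-0.469 - (-1)·0.113) / (9.7) = -0.150

(0.138, -0.469, 0.113, -0.150)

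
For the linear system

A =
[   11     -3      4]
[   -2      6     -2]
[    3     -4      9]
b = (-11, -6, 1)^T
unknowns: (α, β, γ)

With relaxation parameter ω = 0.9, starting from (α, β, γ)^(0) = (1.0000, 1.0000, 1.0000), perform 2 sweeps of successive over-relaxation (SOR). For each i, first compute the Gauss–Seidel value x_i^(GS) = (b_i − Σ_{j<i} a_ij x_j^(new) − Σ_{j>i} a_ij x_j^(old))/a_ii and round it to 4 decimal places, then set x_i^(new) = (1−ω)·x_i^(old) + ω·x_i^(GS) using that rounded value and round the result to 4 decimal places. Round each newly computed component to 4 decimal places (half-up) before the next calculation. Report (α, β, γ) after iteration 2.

(-1.2278, -1.2971, -0.0346)

Iteration 1:
  α: GS value = (-11 - (-3)·1.0000 - (4)·1.0000) / (11) = -1.0909;  α ← (1−ω)·1.0000 + ω·-1.0909 = -0.8818
  β: GS value = (-6 - (-2)·-0.8818 - (-2)·1.0000) / (6) = -0.9606;  β ← (1−ω)·1.0000 + ω·-0.9606 = -0.7645
  γ: GS value = (1 - (3)·-0.8818 - (-4)·-0.7645) / (9) = 0.0653;  γ ← (1−ω)·1.0000 + ω·0.0653 = 0.1588
Iteration 2:
  α: GS value = (-11 - (-3)·-0.7645 - (4)·0.1588) / (11) = -1.2662;  α ← (1−ω)·-0.8818 + ω·-1.2662 = -1.2278
  β: GS value = (-6 - (-2)·-1.2278 - (-2)·0.1588) / (6) = -1.3563;  β ← (1−ω)·-0.7645 + ω·-1.3563 = -1.2971
  γ: GS value = (1 - (3)·-1.2278 - (-4)·-1.2971) / (9) = -0.0561;  γ ← (1−ω)·0.1588 + ω·-0.0561 = -0.0346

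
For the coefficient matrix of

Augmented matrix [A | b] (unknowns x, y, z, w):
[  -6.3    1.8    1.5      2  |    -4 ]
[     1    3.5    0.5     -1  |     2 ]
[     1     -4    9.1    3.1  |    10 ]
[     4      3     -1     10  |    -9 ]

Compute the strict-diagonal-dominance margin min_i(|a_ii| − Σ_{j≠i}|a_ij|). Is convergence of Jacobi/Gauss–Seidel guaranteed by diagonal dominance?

row 1: |-6.3| − (1.8+1.5+2) = 1
row 2: |3.5| − (1+0.5+1) = 1
row 3: |9.1| − (1+4+3.1) = 1
row 4: |10| − (4+3+1) = 2
minimum over rows = 1 → strictly diagonally dominant (convergence guaranteed)

1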